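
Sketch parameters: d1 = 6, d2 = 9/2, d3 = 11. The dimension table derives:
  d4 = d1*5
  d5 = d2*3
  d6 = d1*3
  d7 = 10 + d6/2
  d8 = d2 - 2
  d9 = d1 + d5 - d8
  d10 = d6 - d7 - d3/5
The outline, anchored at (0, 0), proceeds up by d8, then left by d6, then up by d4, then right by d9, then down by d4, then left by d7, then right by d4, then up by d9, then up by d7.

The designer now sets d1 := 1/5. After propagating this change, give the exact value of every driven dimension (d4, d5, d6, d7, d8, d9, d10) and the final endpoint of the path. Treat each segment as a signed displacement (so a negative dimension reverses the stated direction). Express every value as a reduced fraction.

Apply edit: d1 := 1/5
  d4 = d1*5 = 1
  d5 = d2*3 = 27/2
  d6 = d1*3 = 3/5
  d7 = 10 + d6/2 = 103/10
  d8 = d2 - 2 = 5/2
  d9 = d1 + d5 - d8 = 56/5
  d10 = d6 - d7 - d3/5 = -119/10
Walk from origin (0, 0):
  seg 1: up by d8 = 5/2 → (0, 5/2)
  seg 2: left by d6 = 3/5 → (-3/5, 5/2)
  seg 3: up by d4 = 1 → (-3/5, 7/2)
  seg 4: right by d9 = 56/5 → (53/5, 7/2)
  seg 5: down by d4 = 1 → (53/5, 5/2)
  seg 6: left by d7 = 103/10 → (3/10, 5/2)
  seg 7: right by d4 = 1 → (13/10, 5/2)
  seg 8: up by d9 = 56/5 → (13/10, 137/10)
  seg 9: up by d7 = 103/10 → (13/10, 24)

d4 = 1
d5 = 27/2
d6 = 3/5
d7 = 103/10
d8 = 5/2
d9 = 56/5
d10 = -119/10
endpoint = (13/10, 24)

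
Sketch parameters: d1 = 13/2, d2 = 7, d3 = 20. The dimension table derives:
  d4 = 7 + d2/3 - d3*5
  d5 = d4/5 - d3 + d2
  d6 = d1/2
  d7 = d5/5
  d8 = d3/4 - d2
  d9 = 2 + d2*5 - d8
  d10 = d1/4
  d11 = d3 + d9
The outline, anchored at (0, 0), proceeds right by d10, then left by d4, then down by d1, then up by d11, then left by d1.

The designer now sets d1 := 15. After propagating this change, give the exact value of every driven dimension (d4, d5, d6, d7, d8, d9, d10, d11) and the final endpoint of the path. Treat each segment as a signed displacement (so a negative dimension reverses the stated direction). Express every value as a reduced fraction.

d4 = -272/3
d5 = -467/15
d6 = 15/2
d7 = -467/75
d8 = -2
d9 = 39
d10 = 15/4
d11 = 59
endpoint = (953/12, 44)

Apply edit: d1 := 15
  d4 = 7 + d2/3 - d3*5 = -272/3
  d5 = d4/5 - d3 + d2 = -467/15
  d6 = d1/2 = 15/2
  d7 = d5/5 = -467/75
  d8 = d3/4 - d2 = -2
  d9 = 2 + d2*5 - d8 = 39
  d10 = d1/4 = 15/4
  d11 = d3 + d9 = 59
Walk from origin (0, 0):
  seg 1: right by d10 = 15/4 → (15/4, 0)
  seg 2: left by d4 = -272/3 → (1133/12, 0)
  seg 3: down by d1 = 15 → (1133/12, -15)
  seg 4: up by d11 = 59 → (1133/12, 44)
  seg 5: left by d1 = 15 → (953/12, 44)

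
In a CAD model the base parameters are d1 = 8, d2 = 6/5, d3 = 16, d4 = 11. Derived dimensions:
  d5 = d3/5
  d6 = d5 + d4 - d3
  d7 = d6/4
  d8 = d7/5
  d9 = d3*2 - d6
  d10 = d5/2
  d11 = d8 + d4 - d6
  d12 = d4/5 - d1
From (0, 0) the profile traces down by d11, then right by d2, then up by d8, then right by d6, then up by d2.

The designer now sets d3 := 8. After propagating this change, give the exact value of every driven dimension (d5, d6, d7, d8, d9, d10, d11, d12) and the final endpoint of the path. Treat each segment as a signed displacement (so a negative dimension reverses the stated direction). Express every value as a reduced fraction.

Apply edit: d3 := 8
  d5 = d3/5 = 8/5
  d6 = d5 + d4 - d3 = 23/5
  d7 = d6/4 = 23/20
  d8 = d7/5 = 23/100
  d9 = d3*2 - d6 = 57/5
  d10 = d5/2 = 4/5
  d11 = d8 + d4 - d6 = 663/100
  d12 = d4/5 - d1 = -29/5
Walk from origin (0, 0):
  seg 1: down by d11 = 663/100 → (0, -663/100)
  seg 2: right by d2 = 6/5 → (6/5, -663/100)
  seg 3: up by d8 = 23/100 → (6/5, -32/5)
  seg 4: right by d6 = 23/5 → (29/5, -32/5)
  seg 5: up by d2 = 6/5 → (29/5, -26/5)

d5 = 8/5
d6 = 23/5
d7 = 23/20
d8 = 23/100
d9 = 57/5
d10 = 4/5
d11 = 663/100
d12 = -29/5
endpoint = (29/5, -26/5)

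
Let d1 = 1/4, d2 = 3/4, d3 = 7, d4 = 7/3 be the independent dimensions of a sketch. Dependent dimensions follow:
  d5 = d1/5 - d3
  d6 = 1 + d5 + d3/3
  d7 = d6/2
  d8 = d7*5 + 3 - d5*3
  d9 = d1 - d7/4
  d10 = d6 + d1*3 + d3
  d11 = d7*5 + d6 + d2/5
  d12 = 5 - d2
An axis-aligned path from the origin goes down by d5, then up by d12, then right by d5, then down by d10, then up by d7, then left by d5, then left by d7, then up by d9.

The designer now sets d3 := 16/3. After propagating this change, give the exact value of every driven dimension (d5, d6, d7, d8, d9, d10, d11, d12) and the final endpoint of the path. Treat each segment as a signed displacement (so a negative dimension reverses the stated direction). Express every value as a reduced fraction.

Apply edit: d3 := 16/3
  d5 = d1/5 - d3 = -317/60
  d6 = 1 + d5 + d3/3 = -451/180
  d7 = d6/2 = -451/360
  d8 = d7*5 + 3 - d5*3 = 4531/360
  d9 = d1 - d7/4 = 811/1440
  d10 = d6 + d1*3 + d3 = 161/45
  d11 = d7*5 + d6 + d2/5 = -3103/360
  d12 = 5 - d2 = 17/4
Walk from origin (0, 0):
  seg 1: down by d5 = -317/60 → (0, 317/60)
  seg 2: up by d12 = 17/4 → (0, 143/15)
  seg 3: right by d5 = -317/60 → (-317/60, 143/15)
  seg 4: down by d10 = 161/45 → (-317/60, 268/45)
  seg 5: up by d7 = -451/360 → (-317/60, 1693/360)
  seg 6: left by d5 = -317/60 → (0, 1693/360)
  seg 7: left by d7 = -451/360 → (451/360, 1693/360)
  seg 8: up by d9 = 811/1440 → (451/360, 7583/1440)

d5 = -317/60
d6 = -451/180
d7 = -451/360
d8 = 4531/360
d9 = 811/1440
d10 = 161/45
d11 = -3103/360
d12 = 17/4
endpoint = (451/360, 7583/1440)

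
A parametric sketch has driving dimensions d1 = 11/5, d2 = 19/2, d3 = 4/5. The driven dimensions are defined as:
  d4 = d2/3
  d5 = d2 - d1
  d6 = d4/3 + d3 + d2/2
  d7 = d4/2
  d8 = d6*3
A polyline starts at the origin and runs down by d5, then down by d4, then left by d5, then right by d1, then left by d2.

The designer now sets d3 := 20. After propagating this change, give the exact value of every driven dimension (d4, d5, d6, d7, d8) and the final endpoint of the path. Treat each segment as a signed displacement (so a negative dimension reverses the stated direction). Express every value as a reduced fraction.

d4 = 19/6
d5 = 73/10
d6 = 929/36
d7 = 19/12
d8 = 929/12
endpoint = (-73/5, -157/15)

Apply edit: d3 := 20
  d4 = d2/3 = 19/6
  d5 = d2 - d1 = 73/10
  d6 = d4/3 + d3 + d2/2 = 929/36
  d7 = d4/2 = 19/12
  d8 = d6*3 = 929/12
Walk from origin (0, 0):
  seg 1: down by d5 = 73/10 → (0, -73/10)
  seg 2: down by d4 = 19/6 → (0, -157/15)
  seg 3: left by d5 = 73/10 → (-73/10, -157/15)
  seg 4: right by d1 = 11/5 → (-51/10, -157/15)
  seg 5: left by d2 = 19/2 → (-73/5, -157/15)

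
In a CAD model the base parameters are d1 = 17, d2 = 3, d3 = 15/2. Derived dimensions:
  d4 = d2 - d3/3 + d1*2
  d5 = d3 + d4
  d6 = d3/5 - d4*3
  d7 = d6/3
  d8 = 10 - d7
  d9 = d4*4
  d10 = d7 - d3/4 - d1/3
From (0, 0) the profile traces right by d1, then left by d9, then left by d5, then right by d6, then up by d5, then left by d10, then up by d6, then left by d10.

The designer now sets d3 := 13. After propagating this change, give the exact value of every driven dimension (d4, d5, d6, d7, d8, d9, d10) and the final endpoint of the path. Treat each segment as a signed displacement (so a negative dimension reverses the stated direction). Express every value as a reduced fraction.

d4 = 98/3
d5 = 137/3
d6 = -477/5
d7 = -159/5
d8 = 209/5
d9 = 392/3
d10 = -2443/60
endpoint = (-1733/10, -746/15)

Apply edit: d3 := 13
  d4 = d2 - d3/3 + d1*2 = 98/3
  d5 = d3 + d4 = 137/3
  d6 = d3/5 - d4*3 = -477/5
  d7 = d6/3 = -159/5
  d8 = 10 - d7 = 209/5
  d9 = d4*4 = 392/3
  d10 = d7 - d3/4 - d1/3 = -2443/60
Walk from origin (0, 0):
  seg 1: right by d1 = 17 → (17, 0)
  seg 2: left by d9 = 392/3 → (-341/3, 0)
  seg 3: left by d5 = 137/3 → (-478/3, 0)
  seg 4: right by d6 = -477/5 → (-3821/15, 0)
  seg 5: up by d5 = 137/3 → (-3821/15, 137/3)
  seg 6: left by d10 = -2443/60 → (-12841/60, 137/3)
  seg 7: up by d6 = -477/5 → (-12841/60, -746/15)
  seg 8: left by d10 = -2443/60 → (-1733/10, -746/15)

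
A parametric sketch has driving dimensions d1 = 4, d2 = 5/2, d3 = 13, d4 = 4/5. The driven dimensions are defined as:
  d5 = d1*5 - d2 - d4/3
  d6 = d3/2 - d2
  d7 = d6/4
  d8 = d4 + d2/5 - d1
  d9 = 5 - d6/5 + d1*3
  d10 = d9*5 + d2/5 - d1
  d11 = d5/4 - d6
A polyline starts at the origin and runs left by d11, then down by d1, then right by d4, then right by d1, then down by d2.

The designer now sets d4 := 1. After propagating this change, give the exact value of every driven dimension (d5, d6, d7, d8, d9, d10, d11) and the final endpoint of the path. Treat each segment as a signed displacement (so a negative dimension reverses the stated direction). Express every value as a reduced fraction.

Apply edit: d4 := 1
  d5 = d1*5 - d2 - d4/3 = 103/6
  d6 = d3/2 - d2 = 4
  d7 = d6/4 = 1
  d8 = d4 + d2/5 - d1 = -5/2
  d9 = 5 - d6/5 + d1*3 = 81/5
  d10 = d9*5 + d2/5 - d1 = 155/2
  d11 = d5/4 - d6 = 7/24
Walk from origin (0, 0):
  seg 1: left by d11 = 7/24 → (-7/24, 0)
  seg 2: down by d1 = 4 → (-7/24, -4)
  seg 3: right by d4 = 1 → (17/24, -4)
  seg 4: right by d1 = 4 → (113/24, -4)
  seg 5: down by d2 = 5/2 → (113/24, -13/2)

d5 = 103/6
d6 = 4
d7 = 1
d8 = -5/2
d9 = 81/5
d10 = 155/2
d11 = 7/24
endpoint = (113/24, -13/2)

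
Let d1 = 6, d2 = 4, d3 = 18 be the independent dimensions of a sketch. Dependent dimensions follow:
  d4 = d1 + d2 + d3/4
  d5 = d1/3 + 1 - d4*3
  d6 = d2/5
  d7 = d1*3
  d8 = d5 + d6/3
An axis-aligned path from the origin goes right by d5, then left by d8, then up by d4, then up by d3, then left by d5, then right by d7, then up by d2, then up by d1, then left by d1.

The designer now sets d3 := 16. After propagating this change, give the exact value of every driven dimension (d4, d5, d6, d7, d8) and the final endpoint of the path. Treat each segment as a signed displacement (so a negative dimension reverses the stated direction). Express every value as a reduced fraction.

d4 = 14
d5 = -39
d6 = 4/5
d7 = 18
d8 = -581/15
endpoint = (761/15, 40)

Apply edit: d3 := 16
  d4 = d1 + d2 + d3/4 = 14
  d5 = d1/3 + 1 - d4*3 = -39
  d6 = d2/5 = 4/5
  d7 = d1*3 = 18
  d8 = d5 + d6/3 = -581/15
Walk from origin (0, 0):
  seg 1: right by d5 = -39 → (-39, 0)
  seg 2: left by d8 = -581/15 → (-4/15, 0)
  seg 3: up by d4 = 14 → (-4/15, 14)
  seg 4: up by d3 = 16 → (-4/15, 30)
  seg 5: left by d5 = -39 → (581/15, 30)
  seg 6: right by d7 = 18 → (851/15, 30)
  seg 7: up by d2 = 4 → (851/15, 34)
  seg 8: up by d1 = 6 → (851/15, 40)
  seg 9: left by d1 = 6 → (761/15, 40)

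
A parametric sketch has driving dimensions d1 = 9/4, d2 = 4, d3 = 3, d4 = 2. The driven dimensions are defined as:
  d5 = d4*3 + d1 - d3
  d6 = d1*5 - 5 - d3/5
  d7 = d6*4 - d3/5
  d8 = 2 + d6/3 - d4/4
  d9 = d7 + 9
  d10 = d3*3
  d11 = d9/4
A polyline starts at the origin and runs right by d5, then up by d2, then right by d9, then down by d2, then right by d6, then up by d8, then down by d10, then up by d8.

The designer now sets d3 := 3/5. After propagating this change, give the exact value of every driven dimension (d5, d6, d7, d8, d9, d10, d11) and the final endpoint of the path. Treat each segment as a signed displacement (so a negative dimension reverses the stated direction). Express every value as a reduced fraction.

Apply edit: d3 := 3/5
  d5 = d4*3 + d1 - d3 = 153/20
  d6 = d1*5 - 5 - d3/5 = 613/100
  d7 = d6*4 - d3/5 = 122/5
  d8 = 2 + d6/3 - d4/4 = 1063/300
  d9 = d7 + 9 = 167/5
  d10 = d3*3 = 9/5
  d11 = d9/4 = 167/20
Walk from origin (0, 0):
  seg 1: right by d5 = 153/20 → (153/20, 0)
  seg 2: up by d2 = 4 → (153/20, 4)
  seg 3: right by d9 = 167/5 → (821/20, 4)
  seg 4: down by d2 = 4 → (821/20, 0)
  seg 5: right by d6 = 613/100 → (2359/50, 0)
  seg 6: up by d8 = 1063/300 → (2359/50, 1063/300)
  seg 7: down by d10 = 9/5 → (2359/50, 523/300)
  seg 8: up by d8 = 1063/300 → (2359/50, 793/150)

d5 = 153/20
d6 = 613/100
d7 = 122/5
d8 = 1063/300
d9 = 167/5
d10 = 9/5
d11 = 167/20
endpoint = (2359/50, 793/150)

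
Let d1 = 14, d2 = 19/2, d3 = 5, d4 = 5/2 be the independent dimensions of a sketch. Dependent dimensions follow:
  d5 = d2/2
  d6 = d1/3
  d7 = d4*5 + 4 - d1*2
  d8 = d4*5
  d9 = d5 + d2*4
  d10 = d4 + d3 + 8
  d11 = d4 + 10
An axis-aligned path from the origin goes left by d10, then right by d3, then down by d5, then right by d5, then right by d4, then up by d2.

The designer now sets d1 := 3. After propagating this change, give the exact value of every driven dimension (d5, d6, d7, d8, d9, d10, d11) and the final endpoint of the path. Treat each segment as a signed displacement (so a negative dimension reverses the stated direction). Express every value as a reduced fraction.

d5 = 19/4
d6 = 1
d7 = 21/2
d8 = 25/2
d9 = 171/4
d10 = 31/2
d11 = 25/2
endpoint = (-13/4, 19/4)

Apply edit: d1 := 3
  d5 = d2/2 = 19/4
  d6 = d1/3 = 1
  d7 = d4*5 + 4 - d1*2 = 21/2
  d8 = d4*5 = 25/2
  d9 = d5 + d2*4 = 171/4
  d10 = d4 + d3 + 8 = 31/2
  d11 = d4 + 10 = 25/2
Walk from origin (0, 0):
  seg 1: left by d10 = 31/2 → (-31/2, 0)
  seg 2: right by d3 = 5 → (-21/2, 0)
  seg 3: down by d5 = 19/4 → (-21/2, -19/4)
  seg 4: right by d5 = 19/4 → (-23/4, -19/4)
  seg 5: right by d4 = 5/2 → (-13/4, -19/4)
  seg 6: up by d2 = 19/2 → (-13/4, 19/4)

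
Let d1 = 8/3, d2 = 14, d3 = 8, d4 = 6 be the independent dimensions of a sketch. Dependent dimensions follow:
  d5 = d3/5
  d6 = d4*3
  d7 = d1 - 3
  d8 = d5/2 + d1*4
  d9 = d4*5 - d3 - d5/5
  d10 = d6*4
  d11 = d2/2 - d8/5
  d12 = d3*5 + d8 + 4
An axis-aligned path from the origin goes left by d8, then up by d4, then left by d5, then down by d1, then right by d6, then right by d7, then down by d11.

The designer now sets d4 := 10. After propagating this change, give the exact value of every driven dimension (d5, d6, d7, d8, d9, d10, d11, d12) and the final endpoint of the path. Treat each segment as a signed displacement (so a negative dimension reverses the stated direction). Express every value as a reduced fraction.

Apply edit: d4 := 10
  d5 = d3/5 = 8/5
  d6 = d4*3 = 30
  d7 = d1 - 3 = -1/3
  d8 = d5/2 + d1*4 = 172/15
  d9 = d4*5 - d3 - d5/5 = 1042/25
  d10 = d6*4 = 120
  d11 = d2/2 - d8/5 = 353/75
  d12 = d3*5 + d8 + 4 = 832/15
Walk from origin (0, 0):
  seg 1: left by d8 = 172/15 → (-172/15, 0)
  seg 2: up by d4 = 10 → (-172/15, 10)
  seg 3: left by d5 = 8/5 → (-196/15, 10)
  seg 4: down by d1 = 8/3 → (-196/15, 22/3)
  seg 5: right by d6 = 30 → (254/15, 22/3)
  seg 6: right by d7 = -1/3 → (83/5, 22/3)
  seg 7: down by d11 = 353/75 → (83/5, 197/75)

d5 = 8/5
d6 = 30
d7 = -1/3
d8 = 172/15
d9 = 1042/25
d10 = 120
d11 = 353/75
d12 = 832/15
endpoint = (83/5, 197/75)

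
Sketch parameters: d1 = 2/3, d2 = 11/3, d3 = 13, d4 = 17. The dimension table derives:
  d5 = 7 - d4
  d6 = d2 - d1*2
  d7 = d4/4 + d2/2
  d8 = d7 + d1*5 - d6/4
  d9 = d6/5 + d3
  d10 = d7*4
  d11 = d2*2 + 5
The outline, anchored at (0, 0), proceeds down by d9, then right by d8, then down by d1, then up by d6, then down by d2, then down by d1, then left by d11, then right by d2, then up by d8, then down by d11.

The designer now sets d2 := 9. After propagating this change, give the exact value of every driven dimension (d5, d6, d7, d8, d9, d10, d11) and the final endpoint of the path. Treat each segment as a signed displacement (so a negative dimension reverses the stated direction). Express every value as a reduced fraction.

Apply edit: d2 := 9
  d5 = 7 - d4 = -10
  d6 = d2 - d1*2 = 23/3
  d7 = d4/4 + d2/2 = 35/4
  d8 = d7 + d1*5 - d6/4 = 61/6
  d9 = d6/5 + d3 = 218/15
  d10 = d7*4 = 35
  d11 = d2*2 + 5 = 23
Walk from origin (0, 0):
  seg 1: down by d9 = 218/15 → (0, -218/15)
  seg 2: right by d8 = 61/6 → (61/6, -218/15)
  seg 3: down by d1 = 2/3 → (61/6, -76/5)
  seg 4: up by d6 = 23/3 → (61/6, -113/15)
  seg 5: down by d2 = 9 → (61/6, -248/15)
  seg 6: down by d1 = 2/3 → (61/6, -86/5)
  seg 7: left by d11 = 23 → (-77/6, -86/5)
  seg 8: right by d2 = 9 → (-23/6, -86/5)
  seg 9: up by d8 = 61/6 → (-23/6, -211/30)
  seg 10: down by d11 = 23 → (-23/6, -901/30)

d5 = -10
d6 = 23/3
d7 = 35/4
d8 = 61/6
d9 = 218/15
d10 = 35
d11 = 23
endpoint = (-23/6, -901/30)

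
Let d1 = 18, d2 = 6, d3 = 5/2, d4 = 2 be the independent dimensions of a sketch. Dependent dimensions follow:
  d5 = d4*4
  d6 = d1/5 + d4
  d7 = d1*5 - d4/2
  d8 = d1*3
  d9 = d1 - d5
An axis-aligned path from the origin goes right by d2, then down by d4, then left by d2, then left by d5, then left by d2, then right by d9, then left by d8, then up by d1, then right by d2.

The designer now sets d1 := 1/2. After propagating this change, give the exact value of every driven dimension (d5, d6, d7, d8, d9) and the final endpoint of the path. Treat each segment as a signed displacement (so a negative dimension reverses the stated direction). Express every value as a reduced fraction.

Apply edit: d1 := 1/2
  d5 = d4*4 = 8
  d6 = d1/5 + d4 = 21/10
  d7 = d1*5 - d4/2 = 3/2
  d8 = d1*3 = 3/2
  d9 = d1 - d5 = -15/2
Walk from origin (0, 0):
  seg 1: right by d2 = 6 → (6, 0)
  seg 2: down by d4 = 2 → (6, -2)
  seg 3: left by d2 = 6 → (0, -2)
  seg 4: left by d5 = 8 → (-8, -2)
  seg 5: left by d2 = 6 → (-14, -2)
  seg 6: right by d9 = -15/2 → (-43/2, -2)
  seg 7: left by d8 = 3/2 → (-23, -2)
  seg 8: up by d1 = 1/2 → (-23, -3/2)
  seg 9: right by d2 = 6 → (-17, -3/2)

d5 = 8
d6 = 21/10
d7 = 3/2
d8 = 3/2
d9 = -15/2
endpoint = (-17, -3/2)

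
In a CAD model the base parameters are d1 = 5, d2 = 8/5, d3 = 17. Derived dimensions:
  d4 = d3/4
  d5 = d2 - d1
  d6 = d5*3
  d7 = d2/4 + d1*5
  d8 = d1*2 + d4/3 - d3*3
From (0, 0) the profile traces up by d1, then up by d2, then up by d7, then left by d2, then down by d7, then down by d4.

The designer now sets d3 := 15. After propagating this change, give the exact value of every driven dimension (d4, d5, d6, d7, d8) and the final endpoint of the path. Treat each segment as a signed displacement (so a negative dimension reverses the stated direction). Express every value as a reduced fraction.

d4 = 15/4
d5 = -17/5
d6 = -51/5
d7 = 127/5
d8 = -135/4
endpoint = (-8/5, 57/20)

Apply edit: d3 := 15
  d4 = d3/4 = 15/4
  d5 = d2 - d1 = -17/5
  d6 = d5*3 = -51/5
  d7 = d2/4 + d1*5 = 127/5
  d8 = d1*2 + d4/3 - d3*3 = -135/4
Walk from origin (0, 0):
  seg 1: up by d1 = 5 → (0, 5)
  seg 2: up by d2 = 8/5 → (0, 33/5)
  seg 3: up by d7 = 127/5 → (0, 32)
  seg 4: left by d2 = 8/5 → (-8/5, 32)
  seg 5: down by d7 = 127/5 → (-8/5, 33/5)
  seg 6: down by d4 = 15/4 → (-8/5, 57/20)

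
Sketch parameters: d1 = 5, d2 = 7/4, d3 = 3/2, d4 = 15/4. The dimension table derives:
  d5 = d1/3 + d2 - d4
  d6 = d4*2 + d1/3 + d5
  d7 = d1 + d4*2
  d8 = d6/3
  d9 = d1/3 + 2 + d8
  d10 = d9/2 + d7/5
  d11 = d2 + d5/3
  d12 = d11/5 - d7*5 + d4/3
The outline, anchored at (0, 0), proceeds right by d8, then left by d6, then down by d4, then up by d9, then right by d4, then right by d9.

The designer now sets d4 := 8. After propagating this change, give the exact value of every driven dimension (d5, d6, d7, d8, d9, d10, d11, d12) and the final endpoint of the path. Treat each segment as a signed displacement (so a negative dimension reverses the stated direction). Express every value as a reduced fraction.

Apply edit: d4 := 8
  d5 = d1/3 + d2 - d4 = -55/12
  d6 = d4*2 + d1/3 + d5 = 157/12
  d7 = d1 + d4*2 = 21
  d8 = d6/3 = 157/36
  d9 = d1/3 + 2 + d8 = 289/36
  d10 = d9/2 + d7/5 = 2957/360
  d11 = d2 + d5/3 = 2/9
  d12 = d11/5 - d7*5 + d4/3 = -4603/45
Walk from origin (0, 0):
  seg 1: right by d8 = 157/36 → (157/36, 0)
  seg 2: left by d6 = 157/12 → (-157/18, 0)
  seg 3: down by d4 = 8 → (-157/18, -8)
  seg 4: up by d9 = 289/36 → (-157/18, 1/36)
  seg 5: right by d4 = 8 → (-13/18, 1/36)
  seg 6: right by d9 = 289/36 → (263/36, 1/36)

d5 = -55/12
d6 = 157/12
d7 = 21
d8 = 157/36
d9 = 289/36
d10 = 2957/360
d11 = 2/9
d12 = -4603/45
endpoint = (263/36, 1/36)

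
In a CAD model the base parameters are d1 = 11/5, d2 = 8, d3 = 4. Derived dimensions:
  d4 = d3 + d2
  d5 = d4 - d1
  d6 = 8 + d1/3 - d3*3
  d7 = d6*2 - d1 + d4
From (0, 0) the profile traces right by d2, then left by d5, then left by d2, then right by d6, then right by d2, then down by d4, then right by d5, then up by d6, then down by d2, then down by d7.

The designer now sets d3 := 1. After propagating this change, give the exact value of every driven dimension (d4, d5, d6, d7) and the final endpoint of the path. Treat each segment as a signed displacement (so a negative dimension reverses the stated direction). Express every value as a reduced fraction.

d4 = 9
d5 = 34/5
d6 = 86/15
d7 = 274/15
endpoint = (206/15, -443/15)

Apply edit: d3 := 1
  d4 = d3 + d2 = 9
  d5 = d4 - d1 = 34/5
  d6 = 8 + d1/3 - d3*3 = 86/15
  d7 = d6*2 - d1 + d4 = 274/15
Walk from origin (0, 0):
  seg 1: right by d2 = 8 → (8, 0)
  seg 2: left by d5 = 34/5 → (6/5, 0)
  seg 3: left by d2 = 8 → (-34/5, 0)
  seg 4: right by d6 = 86/15 → (-16/15, 0)
  seg 5: right by d2 = 8 → (104/15, 0)
  seg 6: down by d4 = 9 → (104/15, -9)
  seg 7: right by d5 = 34/5 → (206/15, -9)
  seg 8: up by d6 = 86/15 → (206/15, -49/15)
  seg 9: down by d2 = 8 → (206/15, -169/15)
  seg 10: down by d7 = 274/15 → (206/15, -443/15)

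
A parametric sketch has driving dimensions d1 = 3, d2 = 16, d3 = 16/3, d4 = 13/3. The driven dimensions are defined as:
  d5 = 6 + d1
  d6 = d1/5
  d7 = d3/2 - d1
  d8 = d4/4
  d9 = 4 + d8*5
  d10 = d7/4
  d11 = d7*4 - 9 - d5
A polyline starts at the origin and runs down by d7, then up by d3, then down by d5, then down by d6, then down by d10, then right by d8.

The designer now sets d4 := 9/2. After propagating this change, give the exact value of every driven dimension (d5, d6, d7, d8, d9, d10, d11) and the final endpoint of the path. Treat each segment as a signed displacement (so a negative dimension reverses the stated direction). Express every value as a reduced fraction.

d5 = 9
d6 = 3/5
d7 = -1/3
d8 = 9/8
d9 = 77/8
d10 = -1/12
d11 = -58/3
endpoint = (9/8, -77/20)

Apply edit: d4 := 9/2
  d5 = 6 + d1 = 9
  d6 = d1/5 = 3/5
  d7 = d3/2 - d1 = -1/3
  d8 = d4/4 = 9/8
  d9 = 4 + d8*5 = 77/8
  d10 = d7/4 = -1/12
  d11 = d7*4 - 9 - d5 = -58/3
Walk from origin (0, 0):
  seg 1: down by d7 = -1/3 → (0, 1/3)
  seg 2: up by d3 = 16/3 → (0, 17/3)
  seg 3: down by d5 = 9 → (0, -10/3)
  seg 4: down by d6 = 3/5 → (0, -59/15)
  seg 5: down by d10 = -1/12 → (0, -77/20)
  seg 6: right by d8 = 9/8 → (9/8, -77/20)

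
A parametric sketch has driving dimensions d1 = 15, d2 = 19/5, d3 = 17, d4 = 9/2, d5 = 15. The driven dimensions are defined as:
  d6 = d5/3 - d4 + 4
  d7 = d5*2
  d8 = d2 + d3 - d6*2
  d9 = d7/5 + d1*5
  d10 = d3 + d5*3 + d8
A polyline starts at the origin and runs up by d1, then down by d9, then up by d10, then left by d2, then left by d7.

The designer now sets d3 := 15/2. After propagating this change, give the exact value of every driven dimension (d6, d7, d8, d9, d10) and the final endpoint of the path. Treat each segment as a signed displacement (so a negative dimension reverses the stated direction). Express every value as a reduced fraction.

d6 = 9/2
d7 = 30
d8 = 23/10
d9 = 81
d10 = 274/5
endpoint = (-169/5, -56/5)

Apply edit: d3 := 15/2
  d6 = d5/3 - d4 + 4 = 9/2
  d7 = d5*2 = 30
  d8 = d2 + d3 - d6*2 = 23/10
  d9 = d7/5 + d1*5 = 81
  d10 = d3 + d5*3 + d8 = 274/5
Walk from origin (0, 0):
  seg 1: up by d1 = 15 → (0, 15)
  seg 2: down by d9 = 81 → (0, -66)
  seg 3: up by d10 = 274/5 → (0, -56/5)
  seg 4: left by d2 = 19/5 → (-19/5, -56/5)
  seg 5: left by d7 = 30 → (-169/5, -56/5)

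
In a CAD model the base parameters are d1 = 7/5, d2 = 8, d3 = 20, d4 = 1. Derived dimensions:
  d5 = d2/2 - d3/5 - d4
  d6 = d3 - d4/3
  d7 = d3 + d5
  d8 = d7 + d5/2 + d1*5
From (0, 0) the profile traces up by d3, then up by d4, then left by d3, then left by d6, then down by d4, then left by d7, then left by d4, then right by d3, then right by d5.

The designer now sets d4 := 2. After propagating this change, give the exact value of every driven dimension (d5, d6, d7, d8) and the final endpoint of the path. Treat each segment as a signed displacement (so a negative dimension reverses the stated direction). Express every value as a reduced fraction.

Apply edit: d4 := 2
  d5 = d2/2 - d3/5 - d4 = -2
  d6 = d3 - d4/3 = 58/3
  d7 = d3 + d5 = 18
  d8 = d7 + d5/2 + d1*5 = 24
Walk from origin (0, 0):
  seg 1: up by d3 = 20 → (0, 20)
  seg 2: up by d4 = 2 → (0, 22)
  seg 3: left by d3 = 20 → (-20, 22)
  seg 4: left by d6 = 58/3 → (-118/3, 22)
  seg 5: down by d4 = 2 → (-118/3, 20)
  seg 6: left by d7 = 18 → (-172/3, 20)
  seg 7: left by d4 = 2 → (-178/3, 20)
  seg 8: right by d3 = 20 → (-118/3, 20)
  seg 9: right by d5 = -2 → (-124/3, 20)

d5 = -2
d6 = 58/3
d7 = 18
d8 = 24
endpoint = (-124/3, 20)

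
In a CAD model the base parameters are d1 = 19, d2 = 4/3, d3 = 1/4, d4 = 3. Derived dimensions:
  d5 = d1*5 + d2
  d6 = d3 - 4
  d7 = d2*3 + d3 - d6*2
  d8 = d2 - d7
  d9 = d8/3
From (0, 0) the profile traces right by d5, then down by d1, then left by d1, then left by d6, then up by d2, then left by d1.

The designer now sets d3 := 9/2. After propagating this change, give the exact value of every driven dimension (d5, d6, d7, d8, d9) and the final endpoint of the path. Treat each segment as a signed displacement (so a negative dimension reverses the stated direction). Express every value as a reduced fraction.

d5 = 289/3
d6 = 1/2
d7 = 15/2
d8 = -37/6
d9 = -37/18
endpoint = (347/6, -53/3)

Apply edit: d3 := 9/2
  d5 = d1*5 + d2 = 289/3
  d6 = d3 - 4 = 1/2
  d7 = d2*3 + d3 - d6*2 = 15/2
  d8 = d2 - d7 = -37/6
  d9 = d8/3 = -37/18
Walk from origin (0, 0):
  seg 1: right by d5 = 289/3 → (289/3, 0)
  seg 2: down by d1 = 19 → (289/3, -19)
  seg 3: left by d1 = 19 → (232/3, -19)
  seg 4: left by d6 = 1/2 → (461/6, -19)
  seg 5: up by d2 = 4/3 → (461/6, -53/3)
  seg 6: left by d1 = 19 → (347/6, -53/3)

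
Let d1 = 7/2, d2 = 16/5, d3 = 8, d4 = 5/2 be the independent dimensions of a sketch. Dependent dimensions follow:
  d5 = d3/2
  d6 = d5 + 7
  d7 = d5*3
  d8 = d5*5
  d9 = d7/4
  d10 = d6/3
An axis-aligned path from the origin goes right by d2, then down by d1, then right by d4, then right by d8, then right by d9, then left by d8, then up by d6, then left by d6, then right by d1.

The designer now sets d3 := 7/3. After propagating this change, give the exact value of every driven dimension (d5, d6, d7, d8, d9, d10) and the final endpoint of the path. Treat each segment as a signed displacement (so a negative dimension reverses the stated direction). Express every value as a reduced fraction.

Apply edit: d3 := 7/3
  d5 = d3/2 = 7/6
  d6 = d5 + 7 = 49/6
  d7 = d5*3 = 7/2
  d8 = d5*5 = 35/6
  d9 = d7/4 = 7/8
  d10 = d6/3 = 49/18
Walk from origin (0, 0):
  seg 1: right by d2 = 16/5 → (16/5, 0)
  seg 2: down by d1 = 7/2 → (16/5, -7/2)
  seg 3: right by d4 = 5/2 → (57/10, -7/2)
  seg 4: right by d8 = 35/6 → (173/15, -7/2)
  seg 5: right by d9 = 7/8 → (1489/120, -7/2)
  seg 6: left by d8 = 35/6 → (263/40, -7/2)
  seg 7: up by d6 = 49/6 → (263/40, 14/3)
  seg 8: left by d6 = 49/6 → (-191/120, 14/3)
  seg 9: right by d1 = 7/2 → (229/120, 14/3)

d5 = 7/6
d6 = 49/6
d7 = 7/2
d8 = 35/6
d9 = 7/8
d10 = 49/18
endpoint = (229/120, 14/3)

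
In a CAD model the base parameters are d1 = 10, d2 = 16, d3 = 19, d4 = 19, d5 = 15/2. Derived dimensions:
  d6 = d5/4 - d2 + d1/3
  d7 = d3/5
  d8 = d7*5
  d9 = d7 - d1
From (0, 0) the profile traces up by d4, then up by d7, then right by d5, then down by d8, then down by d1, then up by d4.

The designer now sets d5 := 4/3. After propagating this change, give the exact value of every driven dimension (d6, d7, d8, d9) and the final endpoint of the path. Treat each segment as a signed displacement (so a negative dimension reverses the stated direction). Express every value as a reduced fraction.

Apply edit: d5 := 4/3
  d6 = d5/4 - d2 + d1/3 = -37/3
  d7 = d3/5 = 19/5
  d8 = d7*5 = 19
  d9 = d7 - d1 = -31/5
Walk from origin (0, 0):
  seg 1: up by d4 = 19 → (0, 19)
  seg 2: up by d7 = 19/5 → (0, 114/5)
  seg 3: right by d5 = 4/3 → (4/3, 114/5)
  seg 4: down by d8 = 19 → (4/3, 19/5)
  seg 5: down by d1 = 10 → (4/3, -31/5)
  seg 6: up by d4 = 19 → (4/3, 64/5)

d6 = -37/3
d7 = 19/5
d8 = 19
d9 = -31/5
endpoint = (4/3, 64/5)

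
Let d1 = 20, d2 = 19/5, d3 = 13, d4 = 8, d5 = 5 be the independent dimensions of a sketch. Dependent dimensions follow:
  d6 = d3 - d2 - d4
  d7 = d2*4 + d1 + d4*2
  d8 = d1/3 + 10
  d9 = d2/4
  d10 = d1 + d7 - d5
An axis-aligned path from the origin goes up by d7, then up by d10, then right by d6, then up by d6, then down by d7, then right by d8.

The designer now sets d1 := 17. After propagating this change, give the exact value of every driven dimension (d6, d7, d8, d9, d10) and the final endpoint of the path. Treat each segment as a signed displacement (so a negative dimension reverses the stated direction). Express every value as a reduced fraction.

Apply edit: d1 := 17
  d6 = d3 - d2 - d4 = 6/5
  d7 = d2*4 + d1 + d4*2 = 241/5
  d8 = d1/3 + 10 = 47/3
  d9 = d2/4 = 19/20
  d10 = d1 + d7 - d5 = 301/5
Walk from origin (0, 0):
  seg 1: up by d7 = 241/5 → (0, 241/5)
  seg 2: up by d10 = 301/5 → (0, 542/5)
  seg 3: right by d6 = 6/5 → (6/5, 542/5)
  seg 4: up by d6 = 6/5 → (6/5, 548/5)
  seg 5: down by d7 = 241/5 → (6/5, 307/5)
  seg 6: right by d8 = 47/3 → (253/15, 307/5)

d6 = 6/5
d7 = 241/5
d8 = 47/3
d9 = 19/20
d10 = 301/5
endpoint = (253/15, 307/5)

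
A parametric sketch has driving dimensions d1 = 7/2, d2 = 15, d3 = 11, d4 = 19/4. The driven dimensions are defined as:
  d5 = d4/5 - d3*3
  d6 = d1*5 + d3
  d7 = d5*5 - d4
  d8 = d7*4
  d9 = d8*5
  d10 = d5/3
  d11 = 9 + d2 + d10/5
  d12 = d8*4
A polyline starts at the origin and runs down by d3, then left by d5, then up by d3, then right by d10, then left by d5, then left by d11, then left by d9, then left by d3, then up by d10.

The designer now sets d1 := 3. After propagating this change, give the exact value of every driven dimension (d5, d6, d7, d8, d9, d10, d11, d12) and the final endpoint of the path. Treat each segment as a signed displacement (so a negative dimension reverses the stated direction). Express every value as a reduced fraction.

d5 = -641/20
d6 = 26
d7 = -165
d8 = -660
d9 = -3300
d10 = -641/60
d11 = 6559/300
d12 = -2640
endpoint = (498083/150, -641/60)

Apply edit: d1 := 3
  d5 = d4/5 - d3*3 = -641/20
  d6 = d1*5 + d3 = 26
  d7 = d5*5 - d4 = -165
  d8 = d7*4 = -660
  d9 = d8*5 = -3300
  d10 = d5/3 = -641/60
  d11 = 9 + d2 + d10/5 = 6559/300
  d12 = d8*4 = -2640
Walk from origin (0, 0):
  seg 1: down by d3 = 11 → (0, -11)
  seg 2: left by d5 = -641/20 → (641/20, -11)
  seg 3: up by d3 = 11 → (641/20, 0)
  seg 4: right by d10 = -641/60 → (641/30, 0)
  seg 5: left by d5 = -641/20 → (641/12, 0)
  seg 6: left by d11 = 6559/300 → (4733/150, 0)
  seg 7: left by d9 = -3300 → (499733/150, 0)
  seg 8: left by d3 = 11 → (498083/150, 0)
  seg 9: up by d10 = -641/60 → (498083/150, -641/60)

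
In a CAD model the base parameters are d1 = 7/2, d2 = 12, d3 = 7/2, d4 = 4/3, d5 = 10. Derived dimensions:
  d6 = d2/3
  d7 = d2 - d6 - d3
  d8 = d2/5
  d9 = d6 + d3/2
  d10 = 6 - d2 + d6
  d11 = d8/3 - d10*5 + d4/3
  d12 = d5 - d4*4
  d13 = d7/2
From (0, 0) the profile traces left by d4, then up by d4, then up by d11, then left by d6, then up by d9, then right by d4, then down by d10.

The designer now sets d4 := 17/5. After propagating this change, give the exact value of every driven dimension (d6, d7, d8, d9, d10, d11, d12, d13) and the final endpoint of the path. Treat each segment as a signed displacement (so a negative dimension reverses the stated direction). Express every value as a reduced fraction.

d6 = 4
d7 = 9/2
d8 = 12/5
d9 = 23/4
d10 = -2
d11 = 179/15
d12 = -18/5
d13 = 9/4
endpoint = (-4, 277/12)

Apply edit: d4 := 17/5
  d6 = d2/3 = 4
  d7 = d2 - d6 - d3 = 9/2
  d8 = d2/5 = 12/5
  d9 = d6 + d3/2 = 23/4
  d10 = 6 - d2 + d6 = -2
  d11 = d8/3 - d10*5 + d4/3 = 179/15
  d12 = d5 - d4*4 = -18/5
  d13 = d7/2 = 9/4
Walk from origin (0, 0):
  seg 1: left by d4 = 17/5 → (-17/5, 0)
  seg 2: up by d4 = 17/5 → (-17/5, 17/5)
  seg 3: up by d11 = 179/15 → (-17/5, 46/3)
  seg 4: left by d6 = 4 → (-37/5, 46/3)
  seg 5: up by d9 = 23/4 → (-37/5, 253/12)
  seg 6: right by d4 = 17/5 → (-4, 253/12)
  seg 7: down by d10 = -2 → (-4, 277/12)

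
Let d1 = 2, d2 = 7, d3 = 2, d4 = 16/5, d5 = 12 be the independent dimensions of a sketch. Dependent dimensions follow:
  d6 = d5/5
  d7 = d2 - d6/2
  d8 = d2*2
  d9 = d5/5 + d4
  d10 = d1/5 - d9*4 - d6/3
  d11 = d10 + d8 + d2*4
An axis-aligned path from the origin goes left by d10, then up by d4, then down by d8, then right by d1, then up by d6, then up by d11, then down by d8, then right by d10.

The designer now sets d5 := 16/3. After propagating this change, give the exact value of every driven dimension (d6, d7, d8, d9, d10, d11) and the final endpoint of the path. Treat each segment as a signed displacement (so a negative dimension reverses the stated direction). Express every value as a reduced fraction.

Apply edit: d5 := 16/3
  d6 = d5/5 = 16/15
  d7 = d2 - d6/2 = 97/15
  d8 = d2*2 = 14
  d9 = d5/5 + d4 = 64/15
  d10 = d1/5 - d9*4 - d6/3 = -766/45
  d11 = d10 + d8 + d2*4 = 1124/45
Walk from origin (0, 0):
  seg 1: left by d10 = -766/45 → (766/45, 0)
  seg 2: up by d4 = 16/5 → (766/45, 16/5)
  seg 3: down by d8 = 14 → (766/45, -54/5)
  seg 4: right by d1 = 2 → (856/45, -54/5)
  seg 5: up by d6 = 16/15 → (856/45, -146/15)
  seg 6: up by d11 = 1124/45 → (856/45, 686/45)
  seg 7: down by d8 = 14 → (856/45, 56/45)
  seg 8: right by d10 = -766/45 → (2, 56/45)

d6 = 16/15
d7 = 97/15
d8 = 14
d9 = 64/15
d10 = -766/45
d11 = 1124/45
endpoint = (2, 56/45)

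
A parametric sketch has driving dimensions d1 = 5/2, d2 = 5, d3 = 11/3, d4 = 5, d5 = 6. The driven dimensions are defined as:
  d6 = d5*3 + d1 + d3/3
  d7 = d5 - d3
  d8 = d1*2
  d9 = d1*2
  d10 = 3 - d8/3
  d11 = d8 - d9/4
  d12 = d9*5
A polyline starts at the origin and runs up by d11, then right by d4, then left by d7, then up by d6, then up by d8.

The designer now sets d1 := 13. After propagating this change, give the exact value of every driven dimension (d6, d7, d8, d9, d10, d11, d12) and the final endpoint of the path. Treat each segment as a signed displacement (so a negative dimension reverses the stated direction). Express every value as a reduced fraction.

Apply edit: d1 := 13
  d6 = d5*3 + d1 + d3/3 = 290/9
  d7 = d5 - d3 = 7/3
  d8 = d1*2 = 26
  d9 = d1*2 = 26
  d10 = 3 - d8/3 = -17/3
  d11 = d8 - d9/4 = 39/2
  d12 = d9*5 = 130
Walk from origin (0, 0):
  seg 1: up by d11 = 39/2 → (0, 39/2)
  seg 2: right by d4 = 5 → (5, 39/2)
  seg 3: left by d7 = 7/3 → (8/3, 39/2)
  seg 4: up by d6 = 290/9 → (8/3, 931/18)
  seg 5: up by d8 = 26 → (8/3, 1399/18)

d6 = 290/9
d7 = 7/3
d8 = 26
d9 = 26
d10 = -17/3
d11 = 39/2
d12 = 130
endpoint = (8/3, 1399/18)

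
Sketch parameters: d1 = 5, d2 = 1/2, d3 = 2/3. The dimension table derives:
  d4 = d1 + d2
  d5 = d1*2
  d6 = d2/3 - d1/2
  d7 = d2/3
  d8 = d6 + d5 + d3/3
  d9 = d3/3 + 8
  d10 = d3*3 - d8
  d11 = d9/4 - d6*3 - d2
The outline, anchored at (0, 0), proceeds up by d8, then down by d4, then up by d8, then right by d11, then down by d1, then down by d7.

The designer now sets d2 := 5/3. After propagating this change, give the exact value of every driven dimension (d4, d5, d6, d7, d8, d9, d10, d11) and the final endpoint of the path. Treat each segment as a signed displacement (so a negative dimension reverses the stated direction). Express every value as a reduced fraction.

Apply edit: d2 := 5/3
  d4 = d1 + d2 = 20/3
  d5 = d1*2 = 10
  d6 = d2/3 - d1/2 = -35/18
  d7 = d2/3 = 5/9
  d8 = d6 + d5 + d3/3 = 149/18
  d9 = d3/3 + 8 = 74/9
  d10 = d3*3 - d8 = -113/18
  d11 = d9/4 - d6*3 - d2 = 56/9
Walk from origin (0, 0):
  seg 1: up by d8 = 149/18 → (0, 149/18)
  seg 2: down by d4 = 20/3 → (0, 29/18)
  seg 3: up by d8 = 149/18 → (0, 89/9)
  seg 4: right by d11 = 56/9 → (56/9, 89/9)
  seg 5: down by d1 = 5 → (56/9, 44/9)
  seg 6: down by d7 = 5/9 → (56/9, 13/3)

d4 = 20/3
d5 = 10
d6 = -35/18
d7 = 5/9
d8 = 149/18
d9 = 74/9
d10 = -113/18
d11 = 56/9
endpoint = (56/9, 13/3)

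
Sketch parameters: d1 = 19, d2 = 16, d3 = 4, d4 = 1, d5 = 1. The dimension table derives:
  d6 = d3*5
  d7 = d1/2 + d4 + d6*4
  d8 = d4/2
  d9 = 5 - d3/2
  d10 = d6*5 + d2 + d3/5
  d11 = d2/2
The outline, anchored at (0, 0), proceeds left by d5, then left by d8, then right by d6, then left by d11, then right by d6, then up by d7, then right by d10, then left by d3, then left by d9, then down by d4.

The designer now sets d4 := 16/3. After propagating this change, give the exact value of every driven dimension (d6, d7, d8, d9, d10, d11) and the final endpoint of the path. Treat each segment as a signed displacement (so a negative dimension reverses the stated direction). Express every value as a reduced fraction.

d6 = 20
d7 = 569/6
d8 = 8/3
d9 = 3
d10 = 584/5
d11 = 8
endpoint = (2072/15, 179/2)

Apply edit: d4 := 16/3
  d6 = d3*5 = 20
  d7 = d1/2 + d4 + d6*4 = 569/6
  d8 = d4/2 = 8/3
  d9 = 5 - d3/2 = 3
  d10 = d6*5 + d2 + d3/5 = 584/5
  d11 = d2/2 = 8
Walk from origin (0, 0):
  seg 1: left by d5 = 1 → (-1, 0)
  seg 2: left by d8 = 8/3 → (-11/3, 0)
  seg 3: right by d6 = 20 → (49/3, 0)
  seg 4: left by d11 = 8 → (25/3, 0)
  seg 5: right by d6 = 20 → (85/3, 0)
  seg 6: up by d7 = 569/6 → (85/3, 569/6)
  seg 7: right by d10 = 584/5 → (2177/15, 569/6)
  seg 8: left by d3 = 4 → (2117/15, 569/6)
  seg 9: left by d9 = 3 → (2072/15, 569/6)
  seg 10: down by d4 = 16/3 → (2072/15, 179/2)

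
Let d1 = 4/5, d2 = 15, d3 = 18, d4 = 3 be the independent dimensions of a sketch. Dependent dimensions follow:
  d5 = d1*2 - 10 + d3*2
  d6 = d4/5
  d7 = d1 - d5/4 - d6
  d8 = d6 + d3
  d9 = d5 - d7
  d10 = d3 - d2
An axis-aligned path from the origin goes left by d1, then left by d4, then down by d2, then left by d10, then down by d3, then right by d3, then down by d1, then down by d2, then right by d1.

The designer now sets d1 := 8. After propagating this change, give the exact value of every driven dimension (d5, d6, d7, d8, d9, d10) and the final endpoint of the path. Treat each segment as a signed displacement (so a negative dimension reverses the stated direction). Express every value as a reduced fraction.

d5 = 42
d6 = 3/5
d7 = -31/10
d8 = 93/5
d9 = 451/10
d10 = 3
endpoint = (12, -56)

Apply edit: d1 := 8
  d5 = d1*2 - 10 + d3*2 = 42
  d6 = d4/5 = 3/5
  d7 = d1 - d5/4 - d6 = -31/10
  d8 = d6 + d3 = 93/5
  d9 = d5 - d7 = 451/10
  d10 = d3 - d2 = 3
Walk from origin (0, 0):
  seg 1: left by d1 = 8 → (-8, 0)
  seg 2: left by d4 = 3 → (-11, 0)
  seg 3: down by d2 = 15 → (-11, -15)
  seg 4: left by d10 = 3 → (-14, -15)
  seg 5: down by d3 = 18 → (-14, -33)
  seg 6: right by d3 = 18 → (4, -33)
  seg 7: down by d1 = 8 → (4, -41)
  seg 8: down by d2 = 15 → (4, -56)
  seg 9: right by d1 = 8 → (12, -56)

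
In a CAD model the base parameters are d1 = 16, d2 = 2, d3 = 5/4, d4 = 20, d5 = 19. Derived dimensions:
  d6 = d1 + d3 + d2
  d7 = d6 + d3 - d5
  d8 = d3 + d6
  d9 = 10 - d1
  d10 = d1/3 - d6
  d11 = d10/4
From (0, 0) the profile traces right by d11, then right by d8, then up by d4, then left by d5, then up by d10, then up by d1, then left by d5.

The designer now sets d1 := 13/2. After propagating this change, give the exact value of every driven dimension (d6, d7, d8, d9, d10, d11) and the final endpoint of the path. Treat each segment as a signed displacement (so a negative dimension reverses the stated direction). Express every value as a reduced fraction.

Apply edit: d1 := 13/2
  d6 = d1 + d3 + d2 = 39/4
  d7 = d6 + d3 - d5 = -8
  d8 = d3 + d6 = 11
  d9 = 10 - d1 = 7/2
  d10 = d1/3 - d6 = -91/12
  d11 = d10/4 = -91/48
Walk from origin (0, 0):
  seg 1: right by d11 = -91/48 → (-91/48, 0)
  seg 2: right by d8 = 11 → (437/48, 0)
  seg 3: up by d4 = 20 → (437/48, 20)
  seg 4: left by d5 = 19 → (-475/48, 20)
  seg 5: up by d10 = -91/12 → (-475/48, 149/12)
  seg 6: up by d1 = 13/2 → (-475/48, 227/12)
  seg 7: left by d5 = 19 → (-1387/48, 227/12)

d6 = 39/4
d7 = -8
d8 = 11
d9 = 7/2
d10 = -91/12
d11 = -91/48
endpoint = (-1387/48, 227/12)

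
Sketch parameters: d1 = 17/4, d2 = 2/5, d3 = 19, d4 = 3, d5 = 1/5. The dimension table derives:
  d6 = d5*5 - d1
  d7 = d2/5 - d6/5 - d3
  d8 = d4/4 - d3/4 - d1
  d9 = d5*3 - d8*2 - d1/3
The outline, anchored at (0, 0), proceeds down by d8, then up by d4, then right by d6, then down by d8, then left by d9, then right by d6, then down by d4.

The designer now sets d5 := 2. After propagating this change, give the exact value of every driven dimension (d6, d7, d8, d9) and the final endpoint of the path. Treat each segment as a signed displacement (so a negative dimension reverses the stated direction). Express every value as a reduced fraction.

d6 = 23/4
d7 = -2007/100
d8 = -33/4
d9 = 253/12
endpoint = (-115/12, 33/2)

Apply edit: d5 := 2
  d6 = d5*5 - d1 = 23/4
  d7 = d2/5 - d6/5 - d3 = -2007/100
  d8 = d4/4 - d3/4 - d1 = -33/4
  d9 = d5*3 - d8*2 - d1/3 = 253/12
Walk from origin (0, 0):
  seg 1: down by d8 = -33/4 → (0, 33/4)
  seg 2: up by d4 = 3 → (0, 45/4)
  seg 3: right by d6 = 23/4 → (23/4, 45/4)
  seg 4: down by d8 = -33/4 → (23/4, 39/2)
  seg 5: left by d9 = 253/12 → (-46/3, 39/2)
  seg 6: right by d6 = 23/4 → (-115/12, 39/2)
  seg 7: down by d4 = 3 → (-115/12, 33/2)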